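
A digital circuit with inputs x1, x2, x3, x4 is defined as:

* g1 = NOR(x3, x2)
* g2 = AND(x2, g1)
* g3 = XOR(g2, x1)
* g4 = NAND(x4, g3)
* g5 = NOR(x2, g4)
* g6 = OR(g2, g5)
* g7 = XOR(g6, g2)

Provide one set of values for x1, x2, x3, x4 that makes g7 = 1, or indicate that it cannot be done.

Check with x1=1, x2=0, x3=1, x4=1:
g1 = NOR(x3, x2) = NOR(1, 0) = 0
g2 = AND(x2, g1) = AND(0, 0) = 0
g3 = XOR(g2, x1) = XOR(0, 1) = 1
g4 = NAND(x4, g3) = NAND(1, 1) = 0
g5 = NOR(x2, g4) = NOR(0, 0) = 1
g6 = OR(g2, g5) = OR(0, 1) = 1
g7 = XOR(g6, g2) = XOR(1, 0) = 1
So g7 = 1 as required.

x1=1, x2=0, x3=1, x4=1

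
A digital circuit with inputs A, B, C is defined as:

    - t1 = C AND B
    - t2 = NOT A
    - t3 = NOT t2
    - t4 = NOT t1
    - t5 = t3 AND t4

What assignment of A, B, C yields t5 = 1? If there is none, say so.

t5 = t3 AND t4 must be 1, so both t3 = 1 and t4 = 1.
t3 = NOT t2 must be 1, so t2 = 0.
t4 = NOT t1 must be 1, so t1 = 0.
Check with A=1, B=0, C=1:
t1 = C AND B = 1 AND 0 = 0
t2 = NOT A = NOT 1 = 0
t3 = NOT t2 = NOT 0 = 1
t4 = NOT t1 = NOT 0 = 1
t5 = t3 AND t4 = 1 AND 1 = 1
So t5 = 1 as required.

A=1, B=0, C=1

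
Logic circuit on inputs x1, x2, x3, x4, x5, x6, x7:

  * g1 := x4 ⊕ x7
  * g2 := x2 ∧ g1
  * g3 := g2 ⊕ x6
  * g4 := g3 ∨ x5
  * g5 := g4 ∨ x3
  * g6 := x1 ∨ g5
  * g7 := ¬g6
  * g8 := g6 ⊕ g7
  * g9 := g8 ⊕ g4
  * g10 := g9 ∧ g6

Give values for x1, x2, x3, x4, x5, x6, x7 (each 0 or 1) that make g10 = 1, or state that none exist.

g10 = g9 ∧ g6 must be 1, so both g9 = 1 and g6 = 1.
g9 = g8 ⊕ g4 must be 1, so g8 and g4 differ.
g6 = x1 ∨ g5 must be 1, so at least one of x1, g5 is 1.
Check with x1=0, x2=1, x3=1, x4=0, x5=0, x6=1, x7=1:
g1 = x4 ⊕ x7 = 0 ⊕ 1 = 1
g2 = x2 ∧ g1 = 1 ∧ 1 = 1
g3 = g2 ⊕ x6 = 1 ⊕ 1 = 0
g4 = g3 ∨ x5 = 0 ∨ 0 = 0
g5 = g4 ∨ x3 = 0 ∨ 1 = 1
g6 = x1 ∨ g5 = 0 ∨ 1 = 1
g7 = ¬g6 = ¬1 = 0
g8 = g6 ⊕ g7 = 1 ⊕ 0 = 1
g9 = g8 ⊕ g4 = 1 ⊕ 0 = 1
g10 = g9 ∧ g6 = 1 ∧ 1 = 1
So g10 = 1 as required.

x1=0, x2=1, x3=1, x4=0, x5=0, x6=1, x7=1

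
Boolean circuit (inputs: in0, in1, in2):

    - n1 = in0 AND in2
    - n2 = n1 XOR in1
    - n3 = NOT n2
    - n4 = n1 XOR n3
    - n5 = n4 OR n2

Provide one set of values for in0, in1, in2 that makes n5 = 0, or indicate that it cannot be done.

in0=1, in1=1, in2=1

n5 = n4 OR n2 must be 0, so both n4 = 0 and n2 = 0.
n4 = n1 XOR n3 must be 0, so n1 and n3 are equal.
n2 = n1 XOR in1 must be 0, so n1 and in1 are equal.
Check with in0=1, in1=1, in2=1:
n1 = in0 AND in2 = 1 AND 1 = 1
n2 = n1 XOR in1 = 1 XOR 1 = 0
n3 = NOT n2 = NOT 0 = 1
n4 = n1 XOR n3 = 1 XOR 1 = 0
n5 = n4 OR n2 = 0 OR 0 = 0
So n5 = 0 as required.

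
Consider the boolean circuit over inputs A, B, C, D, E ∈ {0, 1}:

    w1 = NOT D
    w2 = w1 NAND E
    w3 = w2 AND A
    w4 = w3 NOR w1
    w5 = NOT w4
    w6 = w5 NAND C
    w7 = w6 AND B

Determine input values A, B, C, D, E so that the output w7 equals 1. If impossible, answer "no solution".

w7 = w6 AND B must be 1, so both w6 = 1 and B = 1.
w6 = w5 NAND C must be 1, so at least one of w5, C is 0.
Check with A=1 B=1 C=0 D=1 E=1:
w1 = NOT D = NOT 1 = 0
w2 = w1 NAND E = 0 NAND 1 = 1
w3 = w2 AND A = 1 AND 1 = 1
w4 = w3 NOR w1 = 1 NOR 0 = 0
w5 = NOT w4 = NOT 0 = 1
w6 = w5 NAND C = 1 NAND 0 = 1
w7 = w6 AND B = 1 AND 1 = 1
So w7 = 1 as required.

A=1 B=1 C=0 D=1 E=1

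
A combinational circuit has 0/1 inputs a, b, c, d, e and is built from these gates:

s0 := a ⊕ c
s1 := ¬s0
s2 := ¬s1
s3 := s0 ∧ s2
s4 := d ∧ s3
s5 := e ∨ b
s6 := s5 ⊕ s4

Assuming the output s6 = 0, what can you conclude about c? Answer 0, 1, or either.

either

Both values of c occur among assignments with s6 = 0:
  c=0: a=0, b=0, c=0, d=0, e=0
  c=1: a=0, b=0, c=1, d=0, e=0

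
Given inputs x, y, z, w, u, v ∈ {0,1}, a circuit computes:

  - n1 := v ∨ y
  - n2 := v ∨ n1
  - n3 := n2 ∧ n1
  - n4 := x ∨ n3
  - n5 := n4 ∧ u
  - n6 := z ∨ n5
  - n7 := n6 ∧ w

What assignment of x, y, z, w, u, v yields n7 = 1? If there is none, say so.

x=0 y=0 z=0 w=1 u=1 v=1

n7 = n6 ∧ w must be 1, so both n6 = 1 and w = 1.
n6 = z ∨ n5 must be 1, so at least one of z, n5 is 1.
Check with x=0 y=0 z=0 w=1 u=1 v=1:
n1 = v ∨ y = 1 ∨ 0 = 1
n2 = v ∨ n1 = 1 ∨ 1 = 1
n3 = n2 ∧ n1 = 1 ∧ 1 = 1
n4 = x ∨ n3 = 0 ∨ 1 = 1
n5 = n4 ∧ u = 1 ∧ 1 = 1
n6 = z ∨ n5 = 0 ∨ 1 = 1
n7 = n6 ∧ w = 1 ∧ 1 = 1
So n7 = 1 as required.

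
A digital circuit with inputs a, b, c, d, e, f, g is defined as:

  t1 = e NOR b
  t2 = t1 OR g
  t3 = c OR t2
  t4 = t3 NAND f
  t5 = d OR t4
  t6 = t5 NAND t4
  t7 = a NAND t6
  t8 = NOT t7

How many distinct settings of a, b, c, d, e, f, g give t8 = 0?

t8 = NOT t7 must be 0, so t7 = 1.
t7 = a NAND t6 must be 1, so at least one of a, t6 is 0.
Enumerating the 128 input combinations, 102 give t8 = 0 and 26 give t8 = 1.

102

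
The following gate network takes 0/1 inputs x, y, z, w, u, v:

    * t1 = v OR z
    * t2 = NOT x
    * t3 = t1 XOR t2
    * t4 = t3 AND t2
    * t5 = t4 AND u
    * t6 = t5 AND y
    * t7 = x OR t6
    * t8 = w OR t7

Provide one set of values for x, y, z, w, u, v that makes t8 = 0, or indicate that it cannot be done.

x=0, y=0, z=1, w=0, u=1, v=0

t8 = w OR t7 must be 0, so both w = 0 and t7 = 0.
Check with x=0, y=0, z=1, w=0, u=1, v=0:
t1 = v OR z = 0 OR 1 = 1
t2 = NOT x = NOT 0 = 1
t3 = t1 XOR t2 = 1 XOR 1 = 0
t4 = t3 AND t2 = 0 AND 1 = 0
t5 = t4 AND u = 0 AND 1 = 0
t6 = t5 AND y = 0 AND 0 = 0
t7 = x OR t6 = 0 OR 0 = 0
t8 = w OR t7 = 0 OR 0 = 0
So t8 = 0 as required.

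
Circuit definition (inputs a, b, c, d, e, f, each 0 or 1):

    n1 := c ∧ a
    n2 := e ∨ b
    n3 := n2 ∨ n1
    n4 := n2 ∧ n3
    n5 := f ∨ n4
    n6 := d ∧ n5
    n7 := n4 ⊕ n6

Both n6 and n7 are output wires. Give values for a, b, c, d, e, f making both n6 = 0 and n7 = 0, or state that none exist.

Check with a=0, b=0, c=0, d=0, e=0, f=1:
n1 = c ∧ a = 0 ∧ 0 = 0
n2 = e ∨ b = 0 ∨ 0 = 0
n3 = n2 ∨ n1 = 0 ∨ 0 = 0
n4 = n2 ∧ n3 = 0 ∧ 0 = 0
n5 = f ∨ n4 = 1 ∨ 0 = 1
n6 = d ∧ n5 = 0 ∧ 1 = 0
n7 = n4 ⊕ n6 = 0 ⊕ 0 = 0
So n6 = 0 and n7 = 0.

a=0, b=0, c=0, d=0, e=0, f=1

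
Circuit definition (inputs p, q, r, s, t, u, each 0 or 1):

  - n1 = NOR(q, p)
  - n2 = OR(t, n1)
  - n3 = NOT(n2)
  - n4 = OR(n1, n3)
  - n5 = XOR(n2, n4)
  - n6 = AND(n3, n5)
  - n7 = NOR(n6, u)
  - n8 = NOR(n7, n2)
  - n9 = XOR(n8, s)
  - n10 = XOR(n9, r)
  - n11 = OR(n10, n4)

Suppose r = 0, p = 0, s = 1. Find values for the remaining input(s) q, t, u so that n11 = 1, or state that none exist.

n11 = OR(n10, n4) must be 1, so at least one of n10, n4 is 1.
Check with r = 0, p = 0, s = 1 and q=1, t=0, u=0:
n1 = NOR(q, p) = NOR(1, 0) = 0
n2 = OR(t, n1) = OR(0, 0) = 0
n3 = NOT(n2) = NOT 0 = 1
n4 = OR(n1, n3) = OR(0, 1) = 1
n5 = XOR(n2, n4) = XOR(0, 1) = 1
n6 = AND(n3, n5) = AND(1, 1) = 1
n7 = NOR(n6, u) = NOR(1, 0) = 0
n8 = NOR(n7, n2) = NOR(0, 0) = 1
n9 = XOR(n8, s) = XOR(1, 1) = 0
n10 = XOR(n9, r) = XOR(0, 0) = 0
n11 = OR(n10, n4) = OR(0, 1) = 1
So n11 = 1.

q=1, t=0, u=0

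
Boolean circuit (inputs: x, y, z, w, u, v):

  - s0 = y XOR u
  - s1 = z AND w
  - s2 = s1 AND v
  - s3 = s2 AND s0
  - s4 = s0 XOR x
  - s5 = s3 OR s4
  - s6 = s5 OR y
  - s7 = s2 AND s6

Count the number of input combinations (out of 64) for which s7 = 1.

s7 = s2 AND s6 must be 1, so both s2 = 1 and s6 = 1.
s2 = s1 AND v must be 1, so both s1 = 1 and v = 1.
Enumerating the 64 input combinations, 7 give s7 = 1 and 57 give s7 = 0.

7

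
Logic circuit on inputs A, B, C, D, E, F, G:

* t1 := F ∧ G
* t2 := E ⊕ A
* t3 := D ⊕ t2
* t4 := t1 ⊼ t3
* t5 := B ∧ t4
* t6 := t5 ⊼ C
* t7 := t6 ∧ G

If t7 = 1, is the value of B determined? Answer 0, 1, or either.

either

Both values of B occur among assignments with t7 = 1:
  B=0: A=0, B=0, C=0, D=0, E=0, F=0, G=1
  B=1: A=0, B=1, C=0, D=0, E=0, F=0, G=1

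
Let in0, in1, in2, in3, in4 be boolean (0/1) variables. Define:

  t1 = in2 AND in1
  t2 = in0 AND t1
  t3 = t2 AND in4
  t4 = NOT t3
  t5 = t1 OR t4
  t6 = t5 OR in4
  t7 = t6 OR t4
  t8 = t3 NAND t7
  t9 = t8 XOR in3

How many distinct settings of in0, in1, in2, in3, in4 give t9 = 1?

t9 = t8 XOR in3 must be 1, so t8 and in3 differ.
Enumerating the 32 input combinations, 16 give t9 = 1 and 16 give t9 = 0.

16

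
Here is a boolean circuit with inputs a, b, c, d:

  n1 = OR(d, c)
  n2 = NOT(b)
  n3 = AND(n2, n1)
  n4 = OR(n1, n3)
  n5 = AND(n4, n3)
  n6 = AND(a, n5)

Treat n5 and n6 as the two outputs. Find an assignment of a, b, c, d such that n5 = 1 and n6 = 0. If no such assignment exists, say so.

a=0, b=0, c=1, d=0

Check with a=0, b=0, c=1, d=0:
n1 = OR(d, c) = OR(0, 1) = 1
n2 = NOT(b) = NOT 0 = 1
n3 = AND(n2, n1) = AND(1, 1) = 1
n4 = OR(n1, n3) = OR(1, 1) = 1
n5 = AND(n4, n3) = AND(1, 1) = 1
n6 = AND(a, n5) = AND(0, 1) = 0
So n5 = 1 and n6 = 0.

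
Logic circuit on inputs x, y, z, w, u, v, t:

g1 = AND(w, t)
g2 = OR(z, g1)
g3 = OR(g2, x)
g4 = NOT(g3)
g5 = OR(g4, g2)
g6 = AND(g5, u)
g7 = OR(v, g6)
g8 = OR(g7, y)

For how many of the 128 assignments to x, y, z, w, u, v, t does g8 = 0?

g8 = OR(g7, y) must be 0, so both g7 = 0 and y = 0.
g7 = OR(v, g6) must be 0, so both v = 0 and g6 = 0.
Enumerating the 128 input combinations, 19 give g8 = 0 and 109 give g8 = 1.

19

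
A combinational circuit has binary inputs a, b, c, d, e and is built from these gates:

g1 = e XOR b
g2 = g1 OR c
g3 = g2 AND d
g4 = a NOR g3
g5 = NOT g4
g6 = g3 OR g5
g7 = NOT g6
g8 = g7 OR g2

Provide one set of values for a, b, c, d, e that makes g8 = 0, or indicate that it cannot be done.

g8 = g7 OR g2 must be 0, so both g7 = 0 and g2 = 0.
g7 = NOT g6 must be 0, so g6 = 1.
Check with a=1, b=0, c=0, d=0, e=0:
g1 = e XOR b = 0 XOR 0 = 0
g2 = g1 OR c = 0 OR 0 = 0
g3 = g2 AND d = 0 AND 0 = 0
g4 = a NOR g3 = 1 NOR 0 = 0
g5 = NOT g4 = NOT 0 = 1
g6 = g3 OR g5 = 0 OR 1 = 1
g7 = NOT g6 = NOT 1 = 0
g8 = g7 OR g2 = 0 OR 0 = 0
So g8 = 0 as required.

a=1, b=0, c=0, d=0, e=0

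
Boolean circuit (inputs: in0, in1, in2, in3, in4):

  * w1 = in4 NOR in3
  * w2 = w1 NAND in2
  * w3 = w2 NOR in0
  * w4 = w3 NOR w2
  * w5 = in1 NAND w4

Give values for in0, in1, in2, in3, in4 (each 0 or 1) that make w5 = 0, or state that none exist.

Check with in0=1, in1=1, in2=1, in3=0, in4=0:
w1 = in4 NOR in3 = 0 NOR 0 = 1
w2 = w1 NAND in2 = 1 NAND 1 = 0
w3 = w2 NOR in0 = 0 NOR 1 = 0
w4 = w3 NOR w2 = 0 NOR 0 = 1
w5 = in1 NAND w4 = 1 NAND 1 = 0
So w5 = 0 as required.

in0=1, in1=1, in2=1, in3=0, in4=0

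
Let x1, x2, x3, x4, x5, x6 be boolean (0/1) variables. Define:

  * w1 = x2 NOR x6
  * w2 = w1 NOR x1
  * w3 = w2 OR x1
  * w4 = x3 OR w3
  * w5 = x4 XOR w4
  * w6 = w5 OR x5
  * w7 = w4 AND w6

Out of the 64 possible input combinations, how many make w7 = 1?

45

w7 = w4 AND w6 must be 1, so both w4 = 1 and w6 = 1.
w4 = x3 OR w3 must be 1, so at least one of x3, w3 is 1.
w6 = w5 OR x5 must be 1, so at least one of w5, x5 is 1.
Enumerating the 64 input combinations, 45 give w7 = 1 and 19 give w7 = 0.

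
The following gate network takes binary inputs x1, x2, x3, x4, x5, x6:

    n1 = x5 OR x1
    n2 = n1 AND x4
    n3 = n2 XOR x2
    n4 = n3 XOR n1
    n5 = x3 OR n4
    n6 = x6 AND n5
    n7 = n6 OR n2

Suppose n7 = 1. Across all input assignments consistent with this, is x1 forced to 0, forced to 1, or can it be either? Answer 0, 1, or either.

Both values of x1 occur among assignments with n7 = 1:
  x1=0: x1=0, x2=0, x3=0, x4=0, x5=1, x6=1
  x1=1: x1=1, x2=0, x3=0, x4=0, x5=0, x6=1

either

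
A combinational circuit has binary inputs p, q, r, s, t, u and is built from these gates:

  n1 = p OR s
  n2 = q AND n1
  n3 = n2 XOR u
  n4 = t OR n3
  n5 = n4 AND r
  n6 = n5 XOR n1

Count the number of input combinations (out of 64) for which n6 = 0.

28

n6 = n5 XOR n1 must be 0, so n5 and n1 are equal.
Enumerating the 64 input combinations, 28 give n6 = 0 and 36 give n6 = 1.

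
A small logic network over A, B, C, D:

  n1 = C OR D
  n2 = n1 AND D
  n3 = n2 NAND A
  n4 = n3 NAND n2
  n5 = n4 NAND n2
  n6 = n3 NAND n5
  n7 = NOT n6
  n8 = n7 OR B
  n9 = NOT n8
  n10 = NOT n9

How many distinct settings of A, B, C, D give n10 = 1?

n10 = NOT n9 must be 1, so n9 = 0.
n9 = NOT n8 must be 0, so n8 = 1.
Enumerating the 16 input combinations, 14 give n10 = 1 and 2 give n10 = 0.

14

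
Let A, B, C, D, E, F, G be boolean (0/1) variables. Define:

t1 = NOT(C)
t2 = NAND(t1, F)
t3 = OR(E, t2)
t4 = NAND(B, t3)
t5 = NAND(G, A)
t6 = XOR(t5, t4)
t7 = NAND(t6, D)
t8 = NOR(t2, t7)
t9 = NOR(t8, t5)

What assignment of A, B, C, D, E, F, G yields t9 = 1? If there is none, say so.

A=1, B=1, C=0, D=0, E=0, F=1, G=1

Check with A=1, B=1, C=0, D=0, E=0, F=1, G=1:
t1 = NOT(C) = NOT 0 = 1
t2 = NAND(t1, F) = NAND(1, 1) = 0
t3 = OR(E, t2) = OR(0, 0) = 0
t4 = NAND(B, t3) = NAND(1, 0) = 1
t5 = NAND(G, A) = NAND(1, 1) = 0
t6 = XOR(t5, t4) = XOR(0, 1) = 1
t7 = NAND(t6, D) = NAND(1, 0) = 1
t8 = NOR(t2, t7) = NOR(0, 1) = 0
t9 = NOR(t8, t5) = NOR(0, 0) = 1
So t9 = 1 as required.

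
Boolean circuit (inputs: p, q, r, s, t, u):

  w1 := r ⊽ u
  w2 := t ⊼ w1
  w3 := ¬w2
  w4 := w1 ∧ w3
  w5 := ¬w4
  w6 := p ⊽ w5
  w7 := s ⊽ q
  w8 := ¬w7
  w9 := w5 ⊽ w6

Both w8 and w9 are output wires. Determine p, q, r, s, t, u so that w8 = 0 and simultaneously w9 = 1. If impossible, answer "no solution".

p=1 q=0 r=0 s=0 t=1 u=0

Check with p=1 q=0 r=0 s=0 t=1 u=0:
w1 = r ⊽ u = 0 ⊽ 0 = 1
w2 = t ⊼ w1 = 1 ⊼ 1 = 0
w3 = ¬w2 = ¬0 = 1
w4 = w1 ∧ w3 = 1 ∧ 1 = 1
w5 = ¬w4 = ¬1 = 0
w6 = p ⊽ w5 = 1 ⊽ 0 = 0
w7 = s ⊽ q = 0 ⊽ 0 = 1
w8 = ¬w7 = ¬1 = 0
w9 = w5 ⊽ w6 = 0 ⊽ 0 = 1
So w8 = 0 and w9 = 1.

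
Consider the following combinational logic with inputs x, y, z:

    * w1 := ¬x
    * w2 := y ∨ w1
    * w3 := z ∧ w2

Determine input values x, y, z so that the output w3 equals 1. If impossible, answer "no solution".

x=0 y=0 z=1

w3 = z ∧ w2 must be 1, so both z = 1 and w2 = 1.
w2 = y ∨ w1 must be 1, so at least one of y, w1 is 1.
Check with x=0 y=0 z=1:
w1 = ¬x = ¬0 = 1
w2 = y ∨ w1 = 0 ∨ 1 = 1
w3 = z ∧ w2 = 1 ∧ 1 = 1
So w3 = 1 as required.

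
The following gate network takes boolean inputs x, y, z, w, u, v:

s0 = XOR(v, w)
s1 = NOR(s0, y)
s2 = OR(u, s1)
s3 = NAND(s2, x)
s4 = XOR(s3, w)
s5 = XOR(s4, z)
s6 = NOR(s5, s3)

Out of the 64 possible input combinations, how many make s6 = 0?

54

s6 = NOR(s5, s3) must be 0, so at least one of s5, s3 is 1.
Enumerating the 64 input combinations, 54 give s6 = 0 and 10 give s6 = 1.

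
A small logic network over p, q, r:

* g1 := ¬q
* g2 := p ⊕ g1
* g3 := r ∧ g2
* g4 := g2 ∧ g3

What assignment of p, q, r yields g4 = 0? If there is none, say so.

g4 = g2 ∧ g3 must be 0, so at least one of g2, g3 is 0.
Check with p=1, q=0, r=1:
g1 = ¬q = ¬0 = 1
g2 = p ⊕ g1 = 1 ⊕ 1 = 0
g3 = r ∧ g2 = 1 ∧ 0 = 0
g4 = g2 ∧ g3 = 0 ∧ 0 = 0
So g4 = 0 as required.

p=1, q=0, r=1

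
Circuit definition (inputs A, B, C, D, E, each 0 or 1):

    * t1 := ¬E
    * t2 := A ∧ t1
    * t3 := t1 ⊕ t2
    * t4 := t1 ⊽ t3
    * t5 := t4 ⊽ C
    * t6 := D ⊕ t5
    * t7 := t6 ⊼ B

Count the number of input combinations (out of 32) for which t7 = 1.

24

t7 = t6 ⊼ B must be 1, so at least one of t6, B is 0.
Enumerating the 32 input combinations, 24 give t7 = 1 and 8 give t7 = 0.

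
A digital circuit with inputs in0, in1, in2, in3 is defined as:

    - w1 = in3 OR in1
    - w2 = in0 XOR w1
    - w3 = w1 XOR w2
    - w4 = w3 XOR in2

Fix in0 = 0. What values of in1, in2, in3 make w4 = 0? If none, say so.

in1=0 in2=0 in3=1

w4 = w3 XOR in2 must be 0, so w3 and in2 are equal.
Check with in0 = 0 and in1=0, in2=0, in3=1:
w1 = in3 OR in1 = 1 OR 0 = 1
w2 = in0 XOR w1 = 0 XOR 1 = 1
w3 = w1 XOR w2 = 1 XOR 1 = 0
w4 = w3 XOR in2 = 0 XOR 0 = 0
So w4 = 0.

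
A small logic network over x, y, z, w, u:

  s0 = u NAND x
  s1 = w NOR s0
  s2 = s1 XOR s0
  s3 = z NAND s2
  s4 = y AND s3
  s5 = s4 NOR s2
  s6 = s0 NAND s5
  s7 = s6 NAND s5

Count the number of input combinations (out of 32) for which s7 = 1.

s7 = s6 NAND s5 must be 1, so at least one of s6, s5 is 0.
Enumerating the 32 input combinations, 30 give s7 = 1 and 2 give s7 = 0.

30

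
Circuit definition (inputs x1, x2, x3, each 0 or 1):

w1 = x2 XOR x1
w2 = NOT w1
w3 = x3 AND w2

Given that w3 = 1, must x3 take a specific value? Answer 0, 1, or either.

1

w3 = x3 AND w2 must be 1, so both x3 = 1 and w2 = 1.
w2 = NOT w1 must be 1, so w1 = 0.
Every assignment with w3 = 1 has x3 = 1; there are 2 such assignment(s).
  x1=0, x2=0, x3=1
  x1=1, x2=1, x3=1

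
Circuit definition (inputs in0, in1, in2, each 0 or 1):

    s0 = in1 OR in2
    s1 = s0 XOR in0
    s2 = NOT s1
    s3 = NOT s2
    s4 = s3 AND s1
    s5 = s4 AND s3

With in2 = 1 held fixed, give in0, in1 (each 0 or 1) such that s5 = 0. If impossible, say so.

in0=1, in1=0

s5 = s4 AND s3 must be 0, so at least one of s4, s3 is 0.
Check with in2 = 1 and in0=1, in1=0:
s0 = in1 OR in2 = 0 OR 1 = 1
s1 = s0 XOR in0 = 1 XOR 1 = 0
s2 = NOT s1 = NOT 0 = 1
s3 = NOT s2 = NOT 1 = 0
s4 = s3 AND s1 = 0 AND 0 = 0
s5 = s4 AND s3 = 0 AND 0 = 0
So s5 = 0.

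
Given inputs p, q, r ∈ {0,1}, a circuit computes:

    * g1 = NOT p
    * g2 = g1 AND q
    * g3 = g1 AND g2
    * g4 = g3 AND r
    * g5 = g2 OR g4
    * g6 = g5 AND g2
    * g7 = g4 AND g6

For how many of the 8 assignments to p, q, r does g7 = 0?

7

g7 = g4 AND g6 must be 0, so at least one of g4, g6 is 0.
Enumerating the 8 input combinations, 7 give g7 = 0 and 1 give g7 = 1.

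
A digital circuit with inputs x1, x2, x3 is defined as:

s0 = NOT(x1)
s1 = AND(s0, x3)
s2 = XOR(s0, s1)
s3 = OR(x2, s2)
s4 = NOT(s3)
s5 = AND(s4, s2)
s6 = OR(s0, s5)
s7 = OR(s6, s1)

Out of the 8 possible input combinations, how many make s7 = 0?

4

s7 = OR(s6, s1) must be 0, so both s6 = 0 and s1 = 0.
Satisfying assignments:
  x1=1, x2=0, x3=0
  x1=1, x2=0, x3=1
  x1=1, x2=1, x3=0
  x1=1, x2=1, x3=1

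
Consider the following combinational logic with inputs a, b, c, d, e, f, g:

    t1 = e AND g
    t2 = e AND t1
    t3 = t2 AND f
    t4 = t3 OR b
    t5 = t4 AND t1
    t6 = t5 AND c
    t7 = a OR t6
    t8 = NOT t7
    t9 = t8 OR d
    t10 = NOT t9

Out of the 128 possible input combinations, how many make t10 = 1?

t10 = NOT t9 must be 1, so t9 = 0.
t9 = t8 OR d must be 0, so both t8 = 0 and d = 0.
t8 = NOT t7 must be 0, so t7 = 1.
Enumerating the 128 input combinations, 35 give t10 = 1 and 93 give t10 = 0.

35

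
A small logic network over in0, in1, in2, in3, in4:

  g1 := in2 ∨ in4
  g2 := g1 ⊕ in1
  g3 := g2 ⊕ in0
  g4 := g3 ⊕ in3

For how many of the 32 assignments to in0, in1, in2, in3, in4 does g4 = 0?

16

g4 = g3 ⊕ in3 must be 0, so g3 and in3 are equal.
Enumerating the 32 input combinations, 16 give g4 = 0 and 16 give g4 = 1.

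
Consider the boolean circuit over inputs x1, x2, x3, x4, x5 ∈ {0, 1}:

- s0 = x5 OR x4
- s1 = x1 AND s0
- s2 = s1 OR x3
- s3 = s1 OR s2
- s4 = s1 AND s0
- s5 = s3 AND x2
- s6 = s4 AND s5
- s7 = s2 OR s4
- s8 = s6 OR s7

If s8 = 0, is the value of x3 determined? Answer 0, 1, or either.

0

s8 = s6 OR s7 must be 0, so both s6 = 0 and s7 = 0.
s6 = s4 AND s5 must be 0, so at least one of s4, s5 is 0.
s7 = s2 OR s4 must be 0, so both s2 = 0 and s4 = 0.
Every assignment with s8 = 0 has x3 = 0; there are 10 such assignment(s).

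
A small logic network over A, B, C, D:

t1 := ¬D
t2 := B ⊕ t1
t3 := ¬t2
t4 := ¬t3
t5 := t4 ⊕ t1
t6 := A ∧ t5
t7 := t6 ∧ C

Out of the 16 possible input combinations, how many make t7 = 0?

t7 = t6 ∧ C must be 0, so at least one of t6, C is 0.
Enumerating the 16 input combinations, 14 give t7 = 0 and 2 give t7 = 1.

14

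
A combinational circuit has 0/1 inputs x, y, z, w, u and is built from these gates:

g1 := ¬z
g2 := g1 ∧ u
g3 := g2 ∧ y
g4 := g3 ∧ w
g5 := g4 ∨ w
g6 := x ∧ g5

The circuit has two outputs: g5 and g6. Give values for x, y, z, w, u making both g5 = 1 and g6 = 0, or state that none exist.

x=0, y=0, z=1, w=1, u=0

Check with x=0, y=0, z=1, w=1, u=0:
g1 = ¬z = ¬1 = 0
g2 = g1 ∧ u = 0 ∧ 0 = 0
g3 = g2 ∧ y = 0 ∧ 0 = 0
g4 = g3 ∧ w = 0 ∧ 1 = 0
g5 = g4 ∨ w = 0 ∨ 1 = 1
g6 = x ∧ g5 = 0 ∧ 1 = 0
So g5 = 1 and g6 = 0.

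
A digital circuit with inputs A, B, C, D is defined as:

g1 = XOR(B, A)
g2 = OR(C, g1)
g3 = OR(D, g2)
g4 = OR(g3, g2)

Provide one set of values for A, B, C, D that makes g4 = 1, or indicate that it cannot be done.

A=1, B=0, C=1, D=0

g4 = OR(g3, g2) must be 1, so at least one of g3, g2 is 1.
Check with A=1, B=0, C=1, D=0:
g1 = XOR(B, A) = XOR(0, 1) = 1
g2 = OR(C, g1) = OR(1, 1) = 1
g3 = OR(D, g2) = OR(0, 1) = 1
g4 = OR(g3, g2) = OR(1, 1) = 1
So g4 = 1 as required.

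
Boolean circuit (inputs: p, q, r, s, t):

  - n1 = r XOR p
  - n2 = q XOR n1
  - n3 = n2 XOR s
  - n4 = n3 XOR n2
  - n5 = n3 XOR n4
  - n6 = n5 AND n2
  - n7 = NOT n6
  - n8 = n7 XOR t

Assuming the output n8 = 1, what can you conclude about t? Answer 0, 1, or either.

either

Both values of t occur among assignments with n8 = 1:
  t=0: p=0, q=0, r=0, s=0, t=0
  t=1: p=0, q=0, r=1, s=0, t=1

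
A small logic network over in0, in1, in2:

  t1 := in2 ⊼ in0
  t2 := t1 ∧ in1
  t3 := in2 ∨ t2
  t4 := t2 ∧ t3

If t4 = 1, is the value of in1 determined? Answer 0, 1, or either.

t4 = t2 ∧ t3 must be 1, so both t2 = 1 and t3 = 1.
t2 = t1 ∧ in1 must be 1, so both t1 = 1 and in1 = 1.
Every assignment with t4 = 1 has in1 = 1; there are 3 such assignment(s).
  in0=0, in1=1, in2=0
  in0=0, in1=1, in2=1
  in0=1, in1=1, in2=0

1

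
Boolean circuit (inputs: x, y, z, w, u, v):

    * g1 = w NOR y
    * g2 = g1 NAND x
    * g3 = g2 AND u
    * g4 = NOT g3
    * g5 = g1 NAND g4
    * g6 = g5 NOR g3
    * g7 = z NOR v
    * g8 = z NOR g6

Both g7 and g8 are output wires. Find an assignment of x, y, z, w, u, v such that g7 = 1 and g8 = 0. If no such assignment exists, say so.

Check with x=1, y=0, z=0, w=0, u=1, v=0:
g1 = w NOR y = 0 NOR 0 = 1
g2 = g1 NAND x = 1 NAND 1 = 0
g3 = g2 AND u = 0 AND 1 = 0
g4 = NOT g3 = NOT 0 = 1
g5 = g1 NAND g4 = 1 NAND 1 = 0
g6 = g5 NOR g3 = 0 NOR 0 = 1
g7 = z NOR v = 0 NOR 0 = 1
g8 = z NOR g6 = 0 NOR 1 = 0
So g7 = 1 and g8 = 0.

x=1, y=0, z=0, w=0, u=1, v=0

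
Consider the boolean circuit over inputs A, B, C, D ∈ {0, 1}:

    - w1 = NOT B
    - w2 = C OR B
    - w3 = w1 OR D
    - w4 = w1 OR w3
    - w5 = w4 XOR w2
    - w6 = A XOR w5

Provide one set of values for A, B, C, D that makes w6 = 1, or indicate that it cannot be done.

Check with A=1, B=0, C=1, D=1:
w1 = NOT B = NOT 0 = 1
w2 = C OR B = 1 OR 0 = 1
w3 = w1 OR D = 1 OR 1 = 1
w4 = w1 OR w3 = 1 OR 1 = 1
w5 = w4 XOR w2 = 1 XOR 1 = 0
w6 = A XOR w5 = 1 XOR 0 = 1
So w6 = 1 as required.

A=1, B=0, C=1, D=1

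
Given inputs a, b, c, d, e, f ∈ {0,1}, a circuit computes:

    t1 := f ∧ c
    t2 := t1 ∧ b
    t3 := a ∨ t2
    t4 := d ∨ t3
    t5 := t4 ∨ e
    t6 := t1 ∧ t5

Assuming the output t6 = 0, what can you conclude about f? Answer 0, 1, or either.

either

Both values of f occur among assignments with t6 = 0:
  f=0: a=0, b=0, c=0, d=0, e=0, f=0
  f=1: a=0, b=0, c=0, d=0, e=0, f=1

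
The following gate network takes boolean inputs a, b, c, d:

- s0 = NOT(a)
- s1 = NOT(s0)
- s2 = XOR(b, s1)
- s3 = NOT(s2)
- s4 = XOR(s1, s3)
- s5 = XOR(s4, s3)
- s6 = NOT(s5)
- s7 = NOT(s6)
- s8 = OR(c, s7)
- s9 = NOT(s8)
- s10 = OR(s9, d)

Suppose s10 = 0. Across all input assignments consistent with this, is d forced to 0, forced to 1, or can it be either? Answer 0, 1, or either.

s10 = OR(s9, d) must be 0, so both s9 = 0 and d = 0.
s9 = NOT(s8) must be 0, so s8 = 1.
s8 = OR(c, s7) must be 1, so at least one of c, s7 is 1.
Every assignment with s10 = 0 has d = 0; there are 6 such assignment(s).

0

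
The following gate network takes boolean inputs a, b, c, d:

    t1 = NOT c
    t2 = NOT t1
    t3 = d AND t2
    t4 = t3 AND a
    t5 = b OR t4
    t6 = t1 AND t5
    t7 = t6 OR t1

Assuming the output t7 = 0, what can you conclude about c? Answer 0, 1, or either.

t7 = t6 OR t1 must be 0, so both t6 = 0 and t1 = 0.
Every assignment with t7 = 0 has c = 1; there are 8 such assignment(s).

1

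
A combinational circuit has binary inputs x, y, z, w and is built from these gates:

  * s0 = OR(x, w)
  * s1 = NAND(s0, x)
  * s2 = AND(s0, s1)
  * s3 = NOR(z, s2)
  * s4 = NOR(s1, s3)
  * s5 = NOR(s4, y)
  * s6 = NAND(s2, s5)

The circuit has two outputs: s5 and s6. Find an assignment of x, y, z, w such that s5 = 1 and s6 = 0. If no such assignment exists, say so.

Check with x=0, y=0, z=1, w=1:
s0 = OR(x, w) = OR(0, 1) = 1
s1 = NAND(s0, x) = NAND(1, 0) = 1
s2 = AND(s0, s1) = AND(1, 1) = 1
s3 = NOR(z, s2) = NOR(1, 1) = 0
s4 = NOR(s1, s3) = NOR(1, 0) = 0
s5 = NOR(s4, y) = NOR(0, 0) = 1
s6 = NAND(s2, s5) = NAND(1, 1) = 0
So s5 = 1 and s6 = 0.

x=0, y=0, z=1, w=1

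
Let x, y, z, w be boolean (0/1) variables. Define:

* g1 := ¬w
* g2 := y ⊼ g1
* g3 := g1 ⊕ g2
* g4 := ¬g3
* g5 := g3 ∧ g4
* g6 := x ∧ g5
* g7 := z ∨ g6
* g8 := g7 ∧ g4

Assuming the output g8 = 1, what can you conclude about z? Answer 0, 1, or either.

1

g8 = g7 ∧ g4 must be 1, so both g7 = 1 and g4 = 1.
g7 = z ∨ g6 must be 1, so at least one of z, g6 is 1.
Every assignment with g8 = 1 has z = 1; there are 2 such assignment(s).
  x=0, y=0, z=1, w=0
  x=1, y=0, z=1, w=0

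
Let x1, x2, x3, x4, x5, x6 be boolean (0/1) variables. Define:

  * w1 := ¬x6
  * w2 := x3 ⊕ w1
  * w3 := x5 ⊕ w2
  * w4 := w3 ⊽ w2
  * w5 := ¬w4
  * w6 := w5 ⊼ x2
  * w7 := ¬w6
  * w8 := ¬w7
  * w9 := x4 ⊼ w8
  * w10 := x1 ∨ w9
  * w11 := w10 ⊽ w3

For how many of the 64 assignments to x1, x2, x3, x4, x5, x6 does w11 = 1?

w11 = w10 ⊽ w3 must be 1, so both w10 = 0 and w3 = 0.
w10 = x1 ∨ w9 must be 0, so both x1 = 0 and w9 = 0.
Enumerating the 64 input combinations, 6 give w11 = 1 and 58 give w11 = 0.

6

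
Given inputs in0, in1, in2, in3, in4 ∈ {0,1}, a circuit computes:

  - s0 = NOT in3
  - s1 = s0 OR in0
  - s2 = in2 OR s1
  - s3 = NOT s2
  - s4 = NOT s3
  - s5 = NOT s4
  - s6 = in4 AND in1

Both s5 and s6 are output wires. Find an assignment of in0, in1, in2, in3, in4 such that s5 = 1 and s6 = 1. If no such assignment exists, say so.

Check with in0=0, in1=1, in2=0, in3=1, in4=1:
s0 = NOT in3 = NOT 1 = 0
s1 = s0 OR in0 = 0 OR 0 = 0
s2 = in2 OR s1 = 0 OR 0 = 0
s3 = NOT s2 = NOT 0 = 1
s4 = NOT s3 = NOT 1 = 0
s5 = NOT s4 = NOT 0 = 1
s6 = in4 AND in1 = 1 AND 1 = 1
So s5 = 1 and s6 = 1.

in0=0, in1=1, in2=0, in3=1, in4=1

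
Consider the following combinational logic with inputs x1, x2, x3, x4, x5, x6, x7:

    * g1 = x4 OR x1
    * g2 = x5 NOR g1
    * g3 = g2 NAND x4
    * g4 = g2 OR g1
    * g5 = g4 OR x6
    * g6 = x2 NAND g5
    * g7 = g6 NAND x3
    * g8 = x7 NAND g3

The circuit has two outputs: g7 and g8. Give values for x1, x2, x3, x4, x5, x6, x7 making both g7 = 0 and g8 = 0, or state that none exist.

Check with x1=0, x2=0, x3=1, x4=0, x5=0, x6=0, x7=1:
g1 = x4 OR x1 = 0 OR 0 = 0
g2 = x5 NOR g1 = 0 NOR 0 = 1
g3 = g2 NAND x4 = 1 NAND 0 = 1
g4 = g2 OR g1 = 1 OR 0 = 1
g5 = g4 OR x6 = 1 OR 0 = 1
g6 = x2 NAND g5 = 0 NAND 1 = 1
g7 = g6 NAND x3 = 1 NAND 1 = 0
g8 = x7 NAND g3 = 1 NAND 1 = 0
So g7 = 0 and g8 = 0.

x1=0, x2=0, x3=1, x4=0, x5=0, x6=0, x7=1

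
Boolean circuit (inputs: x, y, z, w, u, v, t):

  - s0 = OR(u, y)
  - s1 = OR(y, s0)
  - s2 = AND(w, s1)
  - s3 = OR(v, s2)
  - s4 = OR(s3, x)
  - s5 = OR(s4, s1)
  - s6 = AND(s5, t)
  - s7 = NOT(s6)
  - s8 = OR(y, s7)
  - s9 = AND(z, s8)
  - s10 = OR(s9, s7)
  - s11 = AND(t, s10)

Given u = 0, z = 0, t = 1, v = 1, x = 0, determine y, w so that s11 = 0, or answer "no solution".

y=0, w=0

s11 = AND(t, s10) must be 0, so at least one of t, s10 is 0.
Check with u = 0, z = 0, t = 1, v = 1, x = 0 and y=0, w=0:
s0 = OR(u, y) = OR(0, 0) = 0
s1 = OR(y, s0) = OR(0, 0) = 0
s2 = AND(w, s1) = AND(0, 0) = 0
s3 = OR(v, s2) = OR(1, 0) = 1
s4 = OR(s3, x) = OR(1, 0) = 1
s5 = OR(s4, s1) = OR(1, 0) = 1
s6 = AND(s5, t) = AND(1, 1) = 1
s7 = NOT(s6) = NOT 1 = 0
s8 = OR(y, s7) = OR(0, 0) = 0
s9 = AND(z, s8) = AND(0, 0) = 0
s10 = OR(s9, s7) = OR(0, 0) = 0
s11 = AND(t, s10) = AND(1, 0) = 0
So s11 = 0.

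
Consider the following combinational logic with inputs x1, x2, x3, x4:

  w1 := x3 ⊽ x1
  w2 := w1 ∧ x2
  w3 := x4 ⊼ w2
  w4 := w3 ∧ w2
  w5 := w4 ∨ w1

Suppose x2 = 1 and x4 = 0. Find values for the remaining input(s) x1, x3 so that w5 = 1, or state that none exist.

x1=0, x3=0

w5 = w4 ∨ w1 must be 1, so at least one of w4, w1 is 1.
Check with x2 = 1 and x4 = 0 and x1=0, x3=0:
w1 = x3 ⊽ x1 = 0 ⊽ 0 = 1
w2 = w1 ∧ x2 = 1 ∧ 1 = 1
w3 = x4 ⊼ w2 = 0 ⊼ 1 = 1
w4 = w3 ∧ w2 = 1 ∧ 1 = 1
w5 = w4 ∨ w1 = 1 ∨ 1 = 1
So w5 = 1.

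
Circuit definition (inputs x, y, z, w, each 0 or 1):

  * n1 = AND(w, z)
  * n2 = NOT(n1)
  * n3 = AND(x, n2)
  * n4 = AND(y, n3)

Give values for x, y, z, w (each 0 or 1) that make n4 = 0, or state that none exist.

x=0, y=0, z=1, w=1

n4 = AND(y, n3) must be 0, so at least one of y, n3 is 0.
Check with x=0, y=0, z=1, w=1:
n1 = AND(w, z) = AND(1, 1) = 1
n2 = NOT(n1) = NOT 1 = 0
n3 = AND(x, n2) = AND(0, 0) = 0
n4 = AND(y, n3) = AND(0, 0) = 0
So n4 = 0 as required.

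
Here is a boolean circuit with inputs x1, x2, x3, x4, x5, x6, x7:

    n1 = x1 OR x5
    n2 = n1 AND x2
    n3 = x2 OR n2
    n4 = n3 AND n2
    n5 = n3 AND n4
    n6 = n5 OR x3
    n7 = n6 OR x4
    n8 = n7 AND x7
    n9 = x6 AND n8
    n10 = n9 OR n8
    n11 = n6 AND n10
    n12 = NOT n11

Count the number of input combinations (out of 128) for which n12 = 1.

n12 = NOT n11 must be 1, so n11 = 0.
n11 = n6 AND n10 must be 0, so at least one of n6, n10 is 0.
Enumerating the 128 input combinations, 84 give n12 = 1 and 44 give n12 = 0.

84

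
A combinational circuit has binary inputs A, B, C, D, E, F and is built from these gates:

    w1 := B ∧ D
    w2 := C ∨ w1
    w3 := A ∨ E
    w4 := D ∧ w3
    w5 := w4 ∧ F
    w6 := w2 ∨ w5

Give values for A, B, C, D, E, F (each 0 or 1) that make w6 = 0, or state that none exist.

A=0, B=0, C=0, D=0, E=1, F=1

w6 = w2 ∨ w5 must be 0, so both w2 = 0 and w5 = 0.
w2 = C ∨ w1 must be 0, so both C = 0 and w1 = 0.
w5 = w4 ∧ F must be 0, so at least one of w4, F is 0.
Check with A=0, B=0, C=0, D=0, E=1, F=1:
w1 = B ∧ D = 0 ∧ 0 = 0
w2 = C ∨ w1 = 0 ∨ 0 = 0
w3 = A ∨ E = 0 ∨ 1 = 1
w4 = D ∧ w3 = 0 ∧ 1 = 0
w5 = w4 ∧ F = 0 ∧ 1 = 0
w6 = w2 ∨ w5 = 0 ∨ 0 = 0
So w6 = 0 as required.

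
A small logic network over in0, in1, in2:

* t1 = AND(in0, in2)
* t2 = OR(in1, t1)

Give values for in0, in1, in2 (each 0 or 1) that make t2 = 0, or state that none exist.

in0=0, in1=0, in2=0

t2 = OR(in1, t1) must be 0, so both in1 = 0 and t1 = 0.
t1 = AND(in0, in2) must be 0, so at least one of in0, in2 is 0.
Check with in0=0, in1=0, in2=0:
t1 = AND(in0, in2) = AND(0, 0) = 0
t2 = OR(in1, t1) = OR(0, 0) = 0
So t2 = 0 as required.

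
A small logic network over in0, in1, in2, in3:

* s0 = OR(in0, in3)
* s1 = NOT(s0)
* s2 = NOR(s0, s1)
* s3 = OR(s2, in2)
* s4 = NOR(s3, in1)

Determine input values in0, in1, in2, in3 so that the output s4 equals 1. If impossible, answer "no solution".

Check with in0=1, in1=0, in2=0, in3=0:
s0 = OR(in0, in3) = OR(1, 0) = 1
s1 = NOT(s0) = NOT 1 = 0
s2 = NOR(s0, s1) = NOR(1, 0) = 0
s3 = OR(s2, in2) = OR(0, 0) = 0
s4 = NOR(s3, in1) = NOR(0, 0) = 1
So s4 = 1 as required.

in0=1, in1=0, in2=0, in3=0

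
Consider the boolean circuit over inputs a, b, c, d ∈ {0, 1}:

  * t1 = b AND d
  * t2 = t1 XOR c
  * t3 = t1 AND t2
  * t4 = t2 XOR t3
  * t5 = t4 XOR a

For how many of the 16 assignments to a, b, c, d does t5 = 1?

t5 = t4 XOR a must be 1, so t4 and a differ.
Enumerating the 16 input combinations, 8 give t5 = 1 and 8 give t5 = 0.

8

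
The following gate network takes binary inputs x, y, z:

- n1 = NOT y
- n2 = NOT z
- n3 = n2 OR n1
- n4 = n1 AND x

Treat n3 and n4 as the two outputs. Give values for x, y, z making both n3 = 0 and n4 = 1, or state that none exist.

no solution exists

Across all 8 input combinations, none give both n3 = 0 and n4 = 1.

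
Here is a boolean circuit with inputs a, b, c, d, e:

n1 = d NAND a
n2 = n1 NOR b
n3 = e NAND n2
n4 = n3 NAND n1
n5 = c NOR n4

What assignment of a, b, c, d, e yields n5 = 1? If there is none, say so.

a=1 b=1 c=0 d=0 e=0

n5 = c NOR n4 must be 1, so both c = 0 and n4 = 0.
n4 = n3 NAND n1 must be 0, so both n3 = 1 and n1 = 1.
Check with a=1 b=1 c=0 d=0 e=0:
n1 = d NAND a = 0 NAND 1 = 1
n2 = n1 NOR b = 1 NOR 1 = 0
n3 = e NAND n2 = 0 NAND 0 = 1
n4 = n3 NAND n1 = 1 NAND 1 = 0
n5 = c NOR n4 = 0 NOR 0 = 1
So n5 = 1 as required.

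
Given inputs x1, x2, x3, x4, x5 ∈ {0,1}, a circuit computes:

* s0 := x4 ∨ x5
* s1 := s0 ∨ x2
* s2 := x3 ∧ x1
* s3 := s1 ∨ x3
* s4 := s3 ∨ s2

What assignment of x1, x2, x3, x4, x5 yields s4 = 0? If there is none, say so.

x1=1, x2=0, x3=0, x4=0, x5=0

s4 = s3 ∨ s2 must be 0, so both s3 = 0 and s2 = 0.
s3 = s1 ∨ x3 must be 0, so both s1 = 0 and x3 = 0.
Check with x1=1, x2=0, x3=0, x4=0, x5=0:
s0 = x4 ∨ x5 = 0 ∨ 0 = 0
s1 = s0 ∨ x2 = 0 ∨ 0 = 0
s2 = x3 ∧ x1 = 0 ∧ 1 = 0
s3 = s1 ∨ x3 = 0 ∨ 0 = 0
s4 = s3 ∨ s2 = 0 ∨ 0 = 0
So s4 = 0 as required.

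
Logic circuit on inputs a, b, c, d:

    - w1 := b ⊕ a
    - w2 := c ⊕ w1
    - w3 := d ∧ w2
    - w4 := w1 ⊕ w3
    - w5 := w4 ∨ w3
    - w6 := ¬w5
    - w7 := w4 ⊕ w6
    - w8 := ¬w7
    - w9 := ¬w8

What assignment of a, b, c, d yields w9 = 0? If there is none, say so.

w9 = ¬w8 must be 0, so w8 = 1.
w8 = ¬w7 must be 1, so w7 = 0.
Check with a=1 b=0 c=0 d=1:
w1 = b ⊕ a = 0 ⊕ 1 = 1
w2 = c ⊕ w1 = 0 ⊕ 1 = 1
w3 = d ∧ w2 = 1 ∧ 1 = 1
w4 = w1 ⊕ w3 = 1 ⊕ 1 = 0
w5 = w4 ∨ w3 = 0 ∨ 1 = 1
w6 = ¬w5 = ¬1 = 0
w7 = w4 ⊕ w6 = 0 ⊕ 0 = 0
w8 = ¬w7 = ¬0 = 1
w9 = ¬w8 = ¬1 = 0
So w9 = 0 as required.

a=1 b=0 c=0 d=1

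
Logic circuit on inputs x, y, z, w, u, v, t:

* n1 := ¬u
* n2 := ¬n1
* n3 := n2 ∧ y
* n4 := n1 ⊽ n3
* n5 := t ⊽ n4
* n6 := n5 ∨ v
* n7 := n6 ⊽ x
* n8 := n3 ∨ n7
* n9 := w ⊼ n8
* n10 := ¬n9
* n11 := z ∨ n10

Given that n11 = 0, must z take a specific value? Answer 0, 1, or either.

n11 = z ∨ n10 must be 0, so both z = 0 and n10 = 0.
n10 = ¬n9 must be 0, so n9 = 1.
n9 = w ⊼ n8 must be 1, so at least one of w, n8 is 0.
Every assignment with n11 = 0 has z = 0; there are 52 such assignment(s).

0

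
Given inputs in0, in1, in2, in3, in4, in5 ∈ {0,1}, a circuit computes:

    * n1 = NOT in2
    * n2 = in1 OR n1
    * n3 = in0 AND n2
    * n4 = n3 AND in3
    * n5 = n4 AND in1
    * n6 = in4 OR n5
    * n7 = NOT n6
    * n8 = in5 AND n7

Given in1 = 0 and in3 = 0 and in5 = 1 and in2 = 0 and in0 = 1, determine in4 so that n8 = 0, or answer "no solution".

in4=1

n8 = in5 AND n7 must be 0, so at least one of in5, n7 is 0.
Check with in1 = 0 and in3 = 0 and in5 = 1 and in2 = 0 and in0 = 1 and in4=1:
n1 = NOT in2 = NOT 0 = 1
n2 = in1 OR n1 = 0 OR 1 = 1
n3 = in0 AND n2 = 1 AND 1 = 1
n4 = n3 AND in3 = 1 AND 0 = 0
n5 = n4 AND in1 = 0 AND 0 = 0
n6 = in4 OR n5 = 1 OR 0 = 1
n7 = NOT n6 = NOT 1 = 0
n8 = in5 AND n7 = 1 AND 0 = 0
So n8 = 0.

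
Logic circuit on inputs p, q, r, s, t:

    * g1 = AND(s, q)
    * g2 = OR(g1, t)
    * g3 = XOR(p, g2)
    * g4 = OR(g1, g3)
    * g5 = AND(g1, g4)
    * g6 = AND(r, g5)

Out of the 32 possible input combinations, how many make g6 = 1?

g6 = AND(r, g5) must be 1, so both r = 1 and g5 = 1.
g5 = AND(g1, g4) must be 1, so both g1 = 1 and g4 = 1.
Enumerating the 32 input combinations, 4 give g6 = 1 and 28 give g6 = 0.

4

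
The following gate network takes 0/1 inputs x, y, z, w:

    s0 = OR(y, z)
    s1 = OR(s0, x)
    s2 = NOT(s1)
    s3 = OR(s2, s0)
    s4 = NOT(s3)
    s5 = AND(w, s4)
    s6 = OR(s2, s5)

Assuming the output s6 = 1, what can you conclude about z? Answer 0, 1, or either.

s6 = OR(s2, s5) must be 1, so at least one of s2, s5 is 1.
Every assignment with s6 = 1 has z = 0; there are 3 such assignment(s).
  x=0, y=0, z=0, w=0
  x=0, y=0, z=0, w=1
  x=1, y=0, z=0, w=1

0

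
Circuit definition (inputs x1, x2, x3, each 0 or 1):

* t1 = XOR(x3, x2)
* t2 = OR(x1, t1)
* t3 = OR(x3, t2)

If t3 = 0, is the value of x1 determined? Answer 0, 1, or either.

t3 = OR(x3, t2) must be 0, so both x3 = 0 and t2 = 0.
t2 = OR(x1, t1) must be 0, so both x1 = 0 and t1 = 0.
t1 = XOR(x3, x2) must be 0, so x3 and x2 are equal.
Every assignment with t3 = 0 has x1 = 0; there are 1 such assignment(s).
  x1=0, x2=0, x3=0

0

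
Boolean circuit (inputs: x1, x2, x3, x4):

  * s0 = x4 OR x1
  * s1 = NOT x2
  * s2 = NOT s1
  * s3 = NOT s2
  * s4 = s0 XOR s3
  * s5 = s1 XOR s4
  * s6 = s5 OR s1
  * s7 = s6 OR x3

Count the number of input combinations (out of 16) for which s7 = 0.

s7 = s6 OR x3 must be 0, so both s6 = 0 and x3 = 0.
Satisfying assignments:
  x1=0, x2=1, x3=0, x4=0

1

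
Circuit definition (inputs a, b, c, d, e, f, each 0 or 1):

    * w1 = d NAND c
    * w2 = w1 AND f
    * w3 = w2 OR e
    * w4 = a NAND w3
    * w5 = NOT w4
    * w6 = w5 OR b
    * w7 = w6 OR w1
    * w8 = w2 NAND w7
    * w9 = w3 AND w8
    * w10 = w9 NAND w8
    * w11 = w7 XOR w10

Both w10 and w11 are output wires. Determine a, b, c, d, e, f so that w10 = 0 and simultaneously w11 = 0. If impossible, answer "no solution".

Check with a=0 b=0 c=1 d=1 e=1 f=1:
w1 = d NAND c = 1 NAND 1 = 0
w2 = w1 AND f = 0 AND 1 = 0
w3 = w2 OR e = 0 OR 1 = 1
w4 = a NAND w3 = 0 NAND 1 = 1
w5 = NOT w4 = NOT 1 = 0
w6 = w5 OR b = 0 OR 0 = 0
w7 = w6 OR w1 = 0 OR 0 = 0
w8 = w2 NAND w7 = 0 NAND 0 = 1
w9 = w3 AND w8 = 1 AND 1 = 1
w10 = w9 NAND w8 = 1 NAND 1 = 0
w11 = w7 XOR w10 = 0 XOR 0 = 0
So w10 = 0 and w11 = 0.

a=0 b=0 c=1 d=1 e=1 f=1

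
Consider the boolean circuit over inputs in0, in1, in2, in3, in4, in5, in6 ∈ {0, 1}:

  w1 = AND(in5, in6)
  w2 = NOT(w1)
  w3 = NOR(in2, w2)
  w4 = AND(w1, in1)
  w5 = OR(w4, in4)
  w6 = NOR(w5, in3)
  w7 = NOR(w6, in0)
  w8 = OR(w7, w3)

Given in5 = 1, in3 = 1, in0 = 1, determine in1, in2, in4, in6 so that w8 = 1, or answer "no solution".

Check with in5 = 1, in3 = 1, in0 = 1 and in1=1, in2=0, in4=1, in6=1:
w1 = AND(in5, in6) = AND(1, 1) = 1
w2 = NOT(w1) = NOT 1 = 0
w3 = NOR(in2, w2) = NOR(0, 0) = 1
w4 = AND(w1, in1) = AND(1, 1) = 1
w5 = OR(w4, in4) = OR(1, 1) = 1
w6 = NOR(w5, in3) = NOR(1, 1) = 0
w7 = NOR(w6, in0) = NOR(0, 1) = 0
w8 = OR(w7, w3) = OR(0, 1) = 1
So w8 = 1.

in1=1 in2=0 in4=1 in6=1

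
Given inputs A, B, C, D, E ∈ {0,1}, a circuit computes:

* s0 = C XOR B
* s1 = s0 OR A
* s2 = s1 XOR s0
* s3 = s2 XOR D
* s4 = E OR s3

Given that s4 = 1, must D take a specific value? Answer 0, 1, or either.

Both values of D occur among assignments with s4 = 1:
  D=0: A=0, B=0, C=0, D=0, E=1
  D=1: A=0, B=0, C=0, D=1, E=0

either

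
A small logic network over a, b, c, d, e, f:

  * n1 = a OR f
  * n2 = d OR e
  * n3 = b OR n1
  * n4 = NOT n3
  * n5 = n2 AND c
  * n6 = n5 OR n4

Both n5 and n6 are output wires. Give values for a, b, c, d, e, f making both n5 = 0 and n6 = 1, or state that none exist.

Check with a=0, b=0, c=0, d=0, e=1, f=0:
n1 = a OR f = 0 OR 0 = 0
n2 = d OR e = 0 OR 1 = 1
n3 = b OR n1 = 0 OR 0 = 0
n4 = NOT n3 = NOT 0 = 1
n5 = n2 AND c = 1 AND 0 = 0
n6 = n5 OR n4 = 0 OR 1 = 1
So n5 = 0 and n6 = 1.

a=0, b=0, c=0, d=0, e=1, f=0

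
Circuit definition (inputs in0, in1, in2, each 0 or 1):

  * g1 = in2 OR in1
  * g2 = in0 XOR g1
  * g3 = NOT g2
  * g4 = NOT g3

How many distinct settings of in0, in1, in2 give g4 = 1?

4

g4 = NOT g3 must be 1, so g3 = 0.
g3 = NOT g2 must be 0, so g2 = 1.
Satisfying assignments:
  in0=0, in1=0, in2=1
  in0=0, in1=1, in2=0
  in0=0, in1=1, in2=1
  in0=1, in1=0, in2=0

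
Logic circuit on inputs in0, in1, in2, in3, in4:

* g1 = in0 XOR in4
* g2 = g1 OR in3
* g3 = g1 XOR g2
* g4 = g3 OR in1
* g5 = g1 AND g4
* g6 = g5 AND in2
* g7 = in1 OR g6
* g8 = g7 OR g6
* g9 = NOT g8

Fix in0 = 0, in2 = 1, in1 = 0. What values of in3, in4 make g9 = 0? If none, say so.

With in0 = 0, in2 = 1, in1 = 0 fixed, none of the 4 settings of in3, in4 give g9 = 0.
For example, with in3=1, in4=1:
g1 = in0 XOR in4 = 0 XOR 1 = 1
g2 = g1 OR in3 = 1 OR 1 = 1
g3 = g1 XOR g2 = 1 XOR 1 = 0
g4 = g3 OR in1 = 0 OR 0 = 0
g5 = g1 AND g4 = 1 AND 0 = 0
g6 = g5 AND in2 = 0 AND 1 = 0
g7 = in1 OR g6 = 0 OR 0 = 0
g8 = g7 OR g6 = 0 OR 0 = 0
g9 = NOT g8 = NOT 0 = 1
giving g9 = 1 ≠ 0.

no solution exists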